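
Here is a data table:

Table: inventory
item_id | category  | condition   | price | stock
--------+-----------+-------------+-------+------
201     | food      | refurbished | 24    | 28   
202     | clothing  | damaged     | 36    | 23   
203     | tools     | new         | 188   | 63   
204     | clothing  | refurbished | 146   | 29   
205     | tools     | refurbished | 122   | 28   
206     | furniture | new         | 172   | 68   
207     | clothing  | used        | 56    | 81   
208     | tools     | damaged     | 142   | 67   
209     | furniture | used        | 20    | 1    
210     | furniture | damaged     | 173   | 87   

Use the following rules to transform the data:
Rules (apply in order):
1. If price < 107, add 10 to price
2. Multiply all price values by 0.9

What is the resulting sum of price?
1007.1

Step 1: Apply Rule 1 - Add 10 to records with price < 107
  - 4 records affected: 136 + (4 × 10) = 176
  - Unaffected records: 943
  - Sum after Rule 1: 1119
Step 2: Apply Rule 2 - Multiply all by 0.9
  - 1119 × 0.9 = 1007.1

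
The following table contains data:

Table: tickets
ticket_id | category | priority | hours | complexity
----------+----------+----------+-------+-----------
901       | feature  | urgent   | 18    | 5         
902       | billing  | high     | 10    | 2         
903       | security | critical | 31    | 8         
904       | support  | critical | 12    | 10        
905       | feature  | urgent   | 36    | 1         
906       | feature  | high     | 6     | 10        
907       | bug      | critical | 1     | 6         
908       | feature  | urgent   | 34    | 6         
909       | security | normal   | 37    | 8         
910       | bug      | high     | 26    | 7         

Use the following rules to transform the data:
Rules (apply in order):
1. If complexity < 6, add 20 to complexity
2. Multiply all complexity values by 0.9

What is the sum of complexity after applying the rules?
110.7

Step 1: Apply Rule 1 - Add 20 to records with complexity < 6
  - 3 records affected: 8 + (3 × 20) = 68
  - Unaffected records: 55
  - Sum after Rule 1: 123
Step 2: Apply Rule 2 - Multiply all by 0.9
  - 123 × 0.9 = 110.7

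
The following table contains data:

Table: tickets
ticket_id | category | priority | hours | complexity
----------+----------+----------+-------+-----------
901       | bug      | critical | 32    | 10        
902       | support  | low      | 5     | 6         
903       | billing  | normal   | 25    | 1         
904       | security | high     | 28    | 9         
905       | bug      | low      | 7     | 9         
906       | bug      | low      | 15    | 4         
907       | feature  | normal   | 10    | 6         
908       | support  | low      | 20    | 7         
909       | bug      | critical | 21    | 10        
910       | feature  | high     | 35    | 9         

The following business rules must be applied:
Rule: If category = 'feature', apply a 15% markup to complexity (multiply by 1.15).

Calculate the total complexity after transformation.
73.25

Step 1: Records with category = 'feature' have total complexity = 15
Step 2: Apply multiplier: 15 × 1.15 = 17.25
Step 3: Other records total: 56
Step 4: Final sum = 17.25 + 56 = 73.25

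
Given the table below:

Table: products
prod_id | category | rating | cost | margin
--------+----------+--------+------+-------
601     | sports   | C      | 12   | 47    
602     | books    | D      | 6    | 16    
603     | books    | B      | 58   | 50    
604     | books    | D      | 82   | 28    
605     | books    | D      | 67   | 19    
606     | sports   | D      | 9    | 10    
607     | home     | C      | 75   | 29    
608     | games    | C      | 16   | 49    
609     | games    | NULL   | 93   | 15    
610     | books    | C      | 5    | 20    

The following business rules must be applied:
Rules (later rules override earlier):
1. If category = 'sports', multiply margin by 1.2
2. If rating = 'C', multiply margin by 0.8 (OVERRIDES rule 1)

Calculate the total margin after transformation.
256.0

Step 1: Rule 2 takes priority for records with rating = 'C'
  - 4 records: 145 × 0.8 = 116.0
Step 2: Rule 1 applies to remaining records with category = 'sports'
  - 1 records: 10 × 1.2 = 12.0
Step 3: Other records unchanged: 128
Step 4: Final sum = 116.0 + 12.0 + 128 = 256.0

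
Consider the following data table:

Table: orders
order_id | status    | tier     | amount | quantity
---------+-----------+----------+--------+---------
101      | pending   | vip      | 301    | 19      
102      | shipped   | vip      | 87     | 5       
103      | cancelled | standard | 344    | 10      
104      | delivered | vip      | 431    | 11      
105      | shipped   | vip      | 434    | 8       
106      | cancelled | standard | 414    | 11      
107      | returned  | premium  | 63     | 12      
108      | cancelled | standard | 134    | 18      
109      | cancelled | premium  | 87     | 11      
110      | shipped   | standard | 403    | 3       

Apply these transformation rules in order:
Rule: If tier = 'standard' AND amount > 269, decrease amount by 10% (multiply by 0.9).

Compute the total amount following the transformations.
2581.9

Step 1: Find records where tier = 'standard' AND amount > 269
Step 2: 3 records match, summing to 1161
Step 3: After multiplier: 1161 × 0.9 = 1044.9
Step 4: Unaffected records sum: 1537
Step 5: Final sum = 1044.9 + 1537 = 2581.9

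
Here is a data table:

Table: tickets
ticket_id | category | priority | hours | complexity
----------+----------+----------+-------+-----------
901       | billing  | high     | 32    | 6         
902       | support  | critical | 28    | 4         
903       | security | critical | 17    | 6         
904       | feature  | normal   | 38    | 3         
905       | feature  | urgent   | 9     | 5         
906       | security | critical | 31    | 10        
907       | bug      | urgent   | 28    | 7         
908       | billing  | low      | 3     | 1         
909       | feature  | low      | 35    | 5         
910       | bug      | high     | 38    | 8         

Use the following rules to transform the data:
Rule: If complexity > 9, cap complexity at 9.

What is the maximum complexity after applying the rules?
9

Step 1: Original maximum complexity = 10
Step 2: Apply cap at 9
Step 3: 1 records had complexity > 9 and were capped
Step 4: Maximum after transformation = 9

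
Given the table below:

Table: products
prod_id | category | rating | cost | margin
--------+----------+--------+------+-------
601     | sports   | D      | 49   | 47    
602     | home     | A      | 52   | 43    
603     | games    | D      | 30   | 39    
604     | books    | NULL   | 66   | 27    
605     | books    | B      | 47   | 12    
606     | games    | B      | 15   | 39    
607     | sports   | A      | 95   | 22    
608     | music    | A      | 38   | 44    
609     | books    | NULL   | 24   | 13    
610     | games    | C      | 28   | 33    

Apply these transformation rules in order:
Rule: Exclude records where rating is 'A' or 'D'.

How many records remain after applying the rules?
5

Step 1: Count records to exclude
  - 3 (A) + 2 (D) = 5 records
Step 2: Total records: 10
Step 3: Remaining = 10 - 5 = 5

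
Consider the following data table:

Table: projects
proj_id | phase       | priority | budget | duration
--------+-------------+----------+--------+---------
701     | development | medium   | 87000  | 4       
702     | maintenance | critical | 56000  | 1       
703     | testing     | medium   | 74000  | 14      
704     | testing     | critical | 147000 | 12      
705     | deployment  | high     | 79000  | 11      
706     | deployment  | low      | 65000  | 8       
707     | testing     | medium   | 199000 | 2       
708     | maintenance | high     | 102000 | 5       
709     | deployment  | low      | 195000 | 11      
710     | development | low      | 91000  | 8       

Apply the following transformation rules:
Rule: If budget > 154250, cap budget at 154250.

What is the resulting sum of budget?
1009500

Step 1: 2 records have budget > 154250
Step 2: These records originally summed to 394000
Step 3: After capping: 2 × 154250 = 308500
Step 4: Unaffected records sum: 701000
Step 5: Final sum = 308500 + 701000 = 1009500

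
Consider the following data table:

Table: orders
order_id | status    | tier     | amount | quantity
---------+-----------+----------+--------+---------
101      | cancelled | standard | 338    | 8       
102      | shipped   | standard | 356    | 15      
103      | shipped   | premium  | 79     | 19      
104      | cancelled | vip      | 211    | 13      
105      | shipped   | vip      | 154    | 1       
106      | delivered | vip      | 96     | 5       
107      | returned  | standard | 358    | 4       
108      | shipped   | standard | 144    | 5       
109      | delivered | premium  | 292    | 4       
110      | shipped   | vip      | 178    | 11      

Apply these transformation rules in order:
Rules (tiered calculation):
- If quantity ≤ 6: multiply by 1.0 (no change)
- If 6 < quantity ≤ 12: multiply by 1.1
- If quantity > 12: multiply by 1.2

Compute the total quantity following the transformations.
96.3

Step 1: Tier 1 (quantity ≤ 6): 5 records, sum = 19 × 1.0 = 19.0
Step 2: Tier 2 (6 < quantity ≤ 12): 2 records, sum = 19 × 1.1 = 20.9
Step 3: Tier 3 (quantity > 12): 3 records, sum = 47 × 1.2 = 56.4
Step 4: Final sum = 19.0 + 20.9 + 56.4 = 96.3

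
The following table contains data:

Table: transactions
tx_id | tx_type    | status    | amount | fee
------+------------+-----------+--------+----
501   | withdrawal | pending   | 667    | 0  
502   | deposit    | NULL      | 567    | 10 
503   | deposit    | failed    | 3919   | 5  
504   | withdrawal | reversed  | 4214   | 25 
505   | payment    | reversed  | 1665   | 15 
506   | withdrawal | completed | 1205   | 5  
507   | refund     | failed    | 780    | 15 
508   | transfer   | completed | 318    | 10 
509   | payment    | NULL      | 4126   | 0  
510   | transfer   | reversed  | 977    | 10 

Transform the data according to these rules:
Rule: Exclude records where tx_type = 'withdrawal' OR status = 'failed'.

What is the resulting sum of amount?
7653

Step 1: Find records where tx_type = 'withdrawal' OR status = 'failed'
Step 2: 5 records match, summing to 10785
Step 3: Original sum: 18438
Step 4: Remaining sum = 18438 - 10785 = 7653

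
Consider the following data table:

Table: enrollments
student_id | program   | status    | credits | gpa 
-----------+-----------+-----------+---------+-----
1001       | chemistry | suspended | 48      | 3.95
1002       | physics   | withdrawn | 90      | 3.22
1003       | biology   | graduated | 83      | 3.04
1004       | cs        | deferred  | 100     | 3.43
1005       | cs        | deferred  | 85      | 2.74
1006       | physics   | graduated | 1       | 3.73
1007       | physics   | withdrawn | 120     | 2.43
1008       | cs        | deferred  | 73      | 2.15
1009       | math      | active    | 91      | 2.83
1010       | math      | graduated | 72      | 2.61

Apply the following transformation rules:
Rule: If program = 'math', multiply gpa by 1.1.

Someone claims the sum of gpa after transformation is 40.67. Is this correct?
No, the correct result is 30.67.

Step 1: Calculate the correct sum after transformation
Step 2: Apply multiplier 1.1 to records where program = 'math'
Step 3: Correct result = 30.67
Step 4: Claimed result = 40.67
Step 5: 30.67 ≠ 40.67
Conclusion: The claimed result is incorrect. The correct answer is 30.67.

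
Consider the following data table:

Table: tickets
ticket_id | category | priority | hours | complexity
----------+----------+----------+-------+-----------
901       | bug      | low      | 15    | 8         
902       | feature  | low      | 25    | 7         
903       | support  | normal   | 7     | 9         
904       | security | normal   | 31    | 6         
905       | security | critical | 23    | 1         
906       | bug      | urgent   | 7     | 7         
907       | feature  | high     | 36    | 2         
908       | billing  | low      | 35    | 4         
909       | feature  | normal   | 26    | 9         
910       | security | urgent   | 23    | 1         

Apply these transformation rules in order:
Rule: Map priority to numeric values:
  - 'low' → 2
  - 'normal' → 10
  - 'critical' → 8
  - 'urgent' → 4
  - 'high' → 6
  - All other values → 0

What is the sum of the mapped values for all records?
58

Step 1: Apply mapping to each record
Step 2: Count by status:
  'low': 3 records × 2 = 6
  'normal': 3 records × 10 = 30
  'critical': 1 records × 8 = 8
  'urgent': 2 records × 4 = 8
  'high': 1 records × 6 = 6
Step 3: Sum all mapped values = 58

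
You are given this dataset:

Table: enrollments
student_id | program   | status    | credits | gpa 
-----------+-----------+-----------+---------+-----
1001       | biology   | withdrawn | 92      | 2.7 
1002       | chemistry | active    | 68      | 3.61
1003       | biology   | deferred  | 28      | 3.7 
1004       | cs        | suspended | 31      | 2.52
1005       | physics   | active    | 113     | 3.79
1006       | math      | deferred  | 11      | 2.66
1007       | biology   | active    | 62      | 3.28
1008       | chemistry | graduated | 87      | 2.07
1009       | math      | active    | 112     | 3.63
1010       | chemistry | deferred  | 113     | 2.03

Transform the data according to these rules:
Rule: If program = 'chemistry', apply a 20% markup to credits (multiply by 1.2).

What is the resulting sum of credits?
770.6

Step 1: Records with program = 'chemistry' have total credits = 268
Step 2: Apply multiplier: 268 × 1.2 = 321.6
Step 3: Other records total: 449
Step 4: Final sum = 321.6 + 449 = 770.6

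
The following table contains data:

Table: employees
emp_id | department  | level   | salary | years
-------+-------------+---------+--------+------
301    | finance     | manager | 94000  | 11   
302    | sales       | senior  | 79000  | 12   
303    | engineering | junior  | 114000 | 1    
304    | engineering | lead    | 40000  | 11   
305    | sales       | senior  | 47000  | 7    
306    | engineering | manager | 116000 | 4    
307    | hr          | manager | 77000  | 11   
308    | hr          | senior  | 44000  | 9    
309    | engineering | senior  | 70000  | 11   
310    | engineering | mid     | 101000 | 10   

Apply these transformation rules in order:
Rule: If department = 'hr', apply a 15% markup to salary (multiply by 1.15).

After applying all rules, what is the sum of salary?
800150.0

Step 1: Records with department = 'hr' have total salary = 121000
Step 2: Apply multiplier: 121000 × 1.15 = 139150.0
Step 3: Other records total: 661000
Step 4: Final sum = 139150.0 + 661000 = 800150.0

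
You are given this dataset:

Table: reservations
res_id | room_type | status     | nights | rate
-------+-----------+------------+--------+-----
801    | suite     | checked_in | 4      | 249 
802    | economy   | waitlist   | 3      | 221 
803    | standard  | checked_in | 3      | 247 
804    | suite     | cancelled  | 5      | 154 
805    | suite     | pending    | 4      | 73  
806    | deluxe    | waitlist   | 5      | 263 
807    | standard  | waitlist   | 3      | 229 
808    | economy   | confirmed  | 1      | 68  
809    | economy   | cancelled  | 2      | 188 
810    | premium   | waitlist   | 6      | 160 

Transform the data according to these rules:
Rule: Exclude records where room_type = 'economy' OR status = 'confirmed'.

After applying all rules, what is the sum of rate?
1375

Step 1: Find records where room_type = 'economy' OR status = 'confirmed'
Step 2: 3 records match, summing to 477
Step 3: Original sum: 1852
Step 4: Remaining sum = 1852 - 477 = 1375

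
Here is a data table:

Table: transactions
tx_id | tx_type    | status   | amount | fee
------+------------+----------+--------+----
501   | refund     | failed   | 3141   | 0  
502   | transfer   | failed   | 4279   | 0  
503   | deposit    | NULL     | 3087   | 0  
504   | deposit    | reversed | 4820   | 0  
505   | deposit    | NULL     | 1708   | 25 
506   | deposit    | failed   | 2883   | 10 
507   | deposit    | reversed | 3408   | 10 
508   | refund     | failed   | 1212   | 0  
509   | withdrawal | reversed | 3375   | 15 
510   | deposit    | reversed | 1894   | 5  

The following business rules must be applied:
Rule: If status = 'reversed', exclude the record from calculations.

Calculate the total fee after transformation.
35

Step 1: Identify records where status = 'reversed'
Step 2: The excluded records sum to 30
Step 3: Original total fee = 65
Step 4: Remaining total = 65 - 30 = 35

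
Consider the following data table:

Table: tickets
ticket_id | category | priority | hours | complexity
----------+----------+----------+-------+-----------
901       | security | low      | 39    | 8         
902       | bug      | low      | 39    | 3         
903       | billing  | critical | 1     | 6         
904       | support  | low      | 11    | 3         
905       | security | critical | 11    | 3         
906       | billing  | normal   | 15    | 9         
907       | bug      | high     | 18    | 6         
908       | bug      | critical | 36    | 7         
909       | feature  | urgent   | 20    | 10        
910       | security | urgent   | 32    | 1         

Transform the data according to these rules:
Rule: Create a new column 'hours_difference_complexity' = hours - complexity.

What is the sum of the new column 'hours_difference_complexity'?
166

Step 1: For each record, compute hours - complexity
Example calculations:
  39 - 8 = 31
  39 - 3 = 36
  1 - 6 = -5
  ...
Step 2: Sum all derived values
Step 3: Total = 166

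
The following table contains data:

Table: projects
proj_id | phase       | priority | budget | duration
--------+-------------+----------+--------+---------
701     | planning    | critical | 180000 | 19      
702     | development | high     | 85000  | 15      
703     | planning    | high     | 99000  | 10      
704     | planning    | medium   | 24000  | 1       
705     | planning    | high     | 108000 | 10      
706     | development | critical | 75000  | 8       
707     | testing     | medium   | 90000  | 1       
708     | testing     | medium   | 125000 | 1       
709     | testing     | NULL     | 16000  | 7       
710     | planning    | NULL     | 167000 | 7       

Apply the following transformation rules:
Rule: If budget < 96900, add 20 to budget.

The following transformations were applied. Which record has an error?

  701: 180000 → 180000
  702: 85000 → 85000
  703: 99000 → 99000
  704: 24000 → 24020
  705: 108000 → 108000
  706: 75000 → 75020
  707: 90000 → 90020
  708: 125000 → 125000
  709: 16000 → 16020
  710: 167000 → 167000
Record 702 has an error. The correct transformed value should be 85020, not 85000.

Step 1: Check each record against the rule
Step 2: Record 702 has budget = 85000
Step 3: Since 85000 < 96900, the bonus should have been applied
Step 4: Correct value = 85020, but claimed value = 85000
Conclusion: Record 702 has the error.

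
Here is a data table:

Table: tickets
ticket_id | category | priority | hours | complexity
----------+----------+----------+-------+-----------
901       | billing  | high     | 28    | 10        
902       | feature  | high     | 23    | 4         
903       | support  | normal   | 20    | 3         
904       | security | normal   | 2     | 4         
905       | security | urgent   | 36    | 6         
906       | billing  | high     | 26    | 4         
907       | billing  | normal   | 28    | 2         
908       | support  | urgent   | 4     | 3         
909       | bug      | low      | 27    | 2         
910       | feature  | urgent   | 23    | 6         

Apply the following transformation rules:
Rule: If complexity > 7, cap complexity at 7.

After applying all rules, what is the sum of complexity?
41

Step 1: 1 records have complexity > 7
Step 2: These records originally summed to 10
Step 3: After capping: 1 × 7 = 7
Step 4: Unaffected records sum: 34
Step 5: Final sum = 7 + 34 = 41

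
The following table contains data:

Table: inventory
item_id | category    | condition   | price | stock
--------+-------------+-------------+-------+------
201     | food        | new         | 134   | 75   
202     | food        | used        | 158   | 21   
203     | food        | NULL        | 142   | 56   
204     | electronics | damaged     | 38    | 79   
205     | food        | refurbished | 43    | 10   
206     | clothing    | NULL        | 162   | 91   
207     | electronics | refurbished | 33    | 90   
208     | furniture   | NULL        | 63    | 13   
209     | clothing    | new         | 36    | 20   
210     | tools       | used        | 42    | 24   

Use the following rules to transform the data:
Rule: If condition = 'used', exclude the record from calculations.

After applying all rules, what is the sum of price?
651

Step 1: Identify records where condition = 'used'
Step 2: The excluded records sum to 200
Step 3: Original total price = 851
Step 4: Remaining total = 851 - 200 = 651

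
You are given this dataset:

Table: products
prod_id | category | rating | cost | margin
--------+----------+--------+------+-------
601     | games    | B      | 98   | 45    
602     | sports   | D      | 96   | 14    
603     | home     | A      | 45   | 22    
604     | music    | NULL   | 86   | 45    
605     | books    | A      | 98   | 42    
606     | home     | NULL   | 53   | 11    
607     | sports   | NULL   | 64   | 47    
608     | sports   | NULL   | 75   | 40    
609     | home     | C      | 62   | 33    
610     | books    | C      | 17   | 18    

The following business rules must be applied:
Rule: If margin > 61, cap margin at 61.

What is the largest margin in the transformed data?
47

Step 1: Original maximum margin = 47
Step 2: Check cap of 61 against maximum
Step 3: No records exceed the cap (max 47 <= cap 61), so no capping applies
Step 4: Maximum after transformation = 47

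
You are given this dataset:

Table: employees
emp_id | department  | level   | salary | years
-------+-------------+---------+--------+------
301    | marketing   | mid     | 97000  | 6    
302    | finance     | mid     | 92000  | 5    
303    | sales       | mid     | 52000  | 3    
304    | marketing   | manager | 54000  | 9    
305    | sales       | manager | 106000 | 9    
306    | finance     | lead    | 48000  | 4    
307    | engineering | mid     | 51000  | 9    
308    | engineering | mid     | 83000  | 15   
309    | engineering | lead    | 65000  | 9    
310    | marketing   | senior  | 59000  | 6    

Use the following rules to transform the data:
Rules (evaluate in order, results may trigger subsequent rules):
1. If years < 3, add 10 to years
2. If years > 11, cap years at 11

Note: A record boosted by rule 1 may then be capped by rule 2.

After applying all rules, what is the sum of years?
71

Step 1: Apply rule 1 to records with years < 3
  - 0 records get bonus of 10
  - Of these, 0 records then exceed 11 and get capped
Step 2: Apply rule 2 to records with years > 11
  - 1 records (original) are capped
Step 3: Calculate final sum = 71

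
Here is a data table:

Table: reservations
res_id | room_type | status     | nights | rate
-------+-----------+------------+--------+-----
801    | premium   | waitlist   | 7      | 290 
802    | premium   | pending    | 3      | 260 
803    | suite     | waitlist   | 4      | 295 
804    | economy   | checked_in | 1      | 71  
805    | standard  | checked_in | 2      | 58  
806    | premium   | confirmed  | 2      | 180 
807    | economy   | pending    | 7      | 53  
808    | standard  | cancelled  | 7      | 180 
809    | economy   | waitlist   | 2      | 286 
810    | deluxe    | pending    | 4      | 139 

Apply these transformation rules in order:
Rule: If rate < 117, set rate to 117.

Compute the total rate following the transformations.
1981

Step 1: 3 records have rate < 117
Step 2: These records originally summed to 182
Step 3: After setting to minimum: 3 × 117 = 351
Step 4: Unaffected records sum: 1630
Step 5: Final sum = 351 + 1630 = 1981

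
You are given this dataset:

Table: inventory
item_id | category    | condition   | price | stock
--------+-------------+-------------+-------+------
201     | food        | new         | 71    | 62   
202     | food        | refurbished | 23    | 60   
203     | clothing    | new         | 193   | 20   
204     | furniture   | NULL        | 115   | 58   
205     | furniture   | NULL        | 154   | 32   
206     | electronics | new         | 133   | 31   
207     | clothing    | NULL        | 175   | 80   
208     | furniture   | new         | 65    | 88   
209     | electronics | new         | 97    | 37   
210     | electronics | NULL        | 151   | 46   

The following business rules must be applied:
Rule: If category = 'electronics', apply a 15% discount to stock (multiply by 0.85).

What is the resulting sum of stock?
496.9

Step 1: Records with category = 'electronics' have total stock = 114
Step 2: Apply multiplier: 114 × 0.85 = 96.9
Step 3: Other records total: 400
Step 4: Final sum = 96.9 + 400 = 496.9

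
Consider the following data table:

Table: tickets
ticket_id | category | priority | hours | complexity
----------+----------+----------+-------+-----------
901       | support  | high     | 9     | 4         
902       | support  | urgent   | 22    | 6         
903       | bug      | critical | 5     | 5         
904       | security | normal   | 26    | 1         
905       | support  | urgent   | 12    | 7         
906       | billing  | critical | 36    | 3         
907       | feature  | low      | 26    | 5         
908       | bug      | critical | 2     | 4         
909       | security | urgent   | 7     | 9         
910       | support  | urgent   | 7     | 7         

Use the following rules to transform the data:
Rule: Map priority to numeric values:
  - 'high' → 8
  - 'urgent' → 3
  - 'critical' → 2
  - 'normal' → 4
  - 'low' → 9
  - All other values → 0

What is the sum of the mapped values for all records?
39

Step 1: Apply mapping to each record
Step 2: Count by status:
  'high': 1 records × 8 = 8
  'urgent': 4 records × 3 = 12
  'critical': 3 records × 2 = 6
  'normal': 1 records × 4 = 4
  'low': 1 records × 9 = 9
Step 3: Sum all mapped values = 39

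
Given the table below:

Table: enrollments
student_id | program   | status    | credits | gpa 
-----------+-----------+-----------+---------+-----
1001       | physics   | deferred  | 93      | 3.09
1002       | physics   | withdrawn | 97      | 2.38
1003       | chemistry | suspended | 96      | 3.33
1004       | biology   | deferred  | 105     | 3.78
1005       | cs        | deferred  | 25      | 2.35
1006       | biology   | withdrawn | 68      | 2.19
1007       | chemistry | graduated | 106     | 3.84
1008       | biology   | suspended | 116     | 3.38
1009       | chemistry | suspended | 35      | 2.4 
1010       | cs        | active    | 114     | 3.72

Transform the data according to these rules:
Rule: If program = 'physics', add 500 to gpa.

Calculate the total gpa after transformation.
1030.46

Step 1: Count records where program = 'physics': 2
Step 2: Total bonus added: 2 × 500 = 1000
Step 3: Original sum of gpa: 30.46
Step 4: Final sum = 30.46 + 1000 = 1030.46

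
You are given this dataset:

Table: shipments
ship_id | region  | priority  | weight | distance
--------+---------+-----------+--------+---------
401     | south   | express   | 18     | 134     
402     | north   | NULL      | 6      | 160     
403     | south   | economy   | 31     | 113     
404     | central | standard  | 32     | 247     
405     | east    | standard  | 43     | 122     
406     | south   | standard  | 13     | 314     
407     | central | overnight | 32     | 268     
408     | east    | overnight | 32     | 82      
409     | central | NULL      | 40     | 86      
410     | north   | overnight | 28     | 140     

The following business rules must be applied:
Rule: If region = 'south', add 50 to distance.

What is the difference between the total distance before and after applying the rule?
150

Step 1: Original sum of distance = 1666
Step 2: 3 records have region = 'south'
Step 3: Each affected record changes by 50
Step 4: Total change = 3 × 50 = 150
Step 5: New sum = 1666 + 150 = 1816
Step 6: Difference = |1816 - 1666| = 150
        (Sum increased by 150)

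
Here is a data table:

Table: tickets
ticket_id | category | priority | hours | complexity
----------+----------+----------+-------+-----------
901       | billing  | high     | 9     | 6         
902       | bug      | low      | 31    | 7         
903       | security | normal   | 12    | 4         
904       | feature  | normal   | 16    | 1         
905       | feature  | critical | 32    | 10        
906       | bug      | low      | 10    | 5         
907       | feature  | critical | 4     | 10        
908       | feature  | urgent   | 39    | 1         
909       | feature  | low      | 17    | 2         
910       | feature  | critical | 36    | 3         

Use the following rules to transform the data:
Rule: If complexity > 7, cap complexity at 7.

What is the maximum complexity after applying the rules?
7

Step 1: Original maximum complexity = 10
Step 2: Apply cap at 7
Step 3: 2 records had complexity > 7 and were capped
Step 4: Maximum after transformation = 7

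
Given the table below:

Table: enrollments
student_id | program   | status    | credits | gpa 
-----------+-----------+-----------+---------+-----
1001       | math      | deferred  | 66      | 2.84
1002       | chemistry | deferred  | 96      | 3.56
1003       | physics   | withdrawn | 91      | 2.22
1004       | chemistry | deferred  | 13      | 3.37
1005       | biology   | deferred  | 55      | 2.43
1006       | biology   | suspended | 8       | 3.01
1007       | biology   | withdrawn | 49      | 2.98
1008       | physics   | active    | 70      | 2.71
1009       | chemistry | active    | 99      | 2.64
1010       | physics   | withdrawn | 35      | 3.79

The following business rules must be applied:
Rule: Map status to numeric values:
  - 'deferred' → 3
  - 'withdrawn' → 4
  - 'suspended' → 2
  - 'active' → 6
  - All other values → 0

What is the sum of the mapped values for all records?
38

Step 1: Apply mapping to each record
Step 2: Count by status:
  'deferred': 4 records × 3 = 12
  'withdrawn': 3 records × 4 = 12
  'suspended': 1 records × 2 = 2
  'active': 2 records × 6 = 12
Step 3: Sum all mapped values = 38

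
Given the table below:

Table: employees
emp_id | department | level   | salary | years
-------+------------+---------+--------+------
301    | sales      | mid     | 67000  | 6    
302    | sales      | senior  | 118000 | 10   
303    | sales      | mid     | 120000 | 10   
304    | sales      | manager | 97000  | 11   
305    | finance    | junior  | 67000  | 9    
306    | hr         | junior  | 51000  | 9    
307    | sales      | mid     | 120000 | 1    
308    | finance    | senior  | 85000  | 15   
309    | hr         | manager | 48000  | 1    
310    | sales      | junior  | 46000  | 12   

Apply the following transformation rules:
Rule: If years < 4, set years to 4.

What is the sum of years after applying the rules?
90

Step 1: 2 records have years < 4
Step 2: These records originally summed to 2
Step 3: After setting to minimum: 2 × 4 = 8
Step 4: Unaffected records sum: 82
Step 5: Final sum = 8 + 82 = 90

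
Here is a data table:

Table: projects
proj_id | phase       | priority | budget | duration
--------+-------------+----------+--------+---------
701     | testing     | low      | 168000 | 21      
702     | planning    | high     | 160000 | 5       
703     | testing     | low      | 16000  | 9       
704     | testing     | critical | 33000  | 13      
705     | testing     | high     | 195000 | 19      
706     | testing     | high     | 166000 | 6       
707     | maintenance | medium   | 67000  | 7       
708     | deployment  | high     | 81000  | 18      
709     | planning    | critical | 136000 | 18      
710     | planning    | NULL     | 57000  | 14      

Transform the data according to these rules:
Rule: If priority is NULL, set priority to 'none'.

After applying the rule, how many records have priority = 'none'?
1

Step 1: Count records where priority IS NULL
Step 2: Found 1 records with NULL priority
Step 3: These records will have priority set to 'none'
Step 4: Records already having priority = 'none': 0
Step 5: Answer: 1 + 0 = 1 records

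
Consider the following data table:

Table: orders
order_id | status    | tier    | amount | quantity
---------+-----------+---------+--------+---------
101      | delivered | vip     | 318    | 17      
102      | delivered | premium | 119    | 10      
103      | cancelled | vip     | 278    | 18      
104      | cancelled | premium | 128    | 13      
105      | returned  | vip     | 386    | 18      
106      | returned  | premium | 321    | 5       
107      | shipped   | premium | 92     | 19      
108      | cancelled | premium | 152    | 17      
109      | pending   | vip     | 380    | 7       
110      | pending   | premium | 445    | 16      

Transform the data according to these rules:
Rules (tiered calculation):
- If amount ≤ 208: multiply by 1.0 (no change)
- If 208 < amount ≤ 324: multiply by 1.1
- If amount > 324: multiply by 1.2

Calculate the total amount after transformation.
2952.9

Step 1: Tier 1 (amount ≤ 208): 4 records, sum = 491 × 1.0 = 491.0
Step 2: Tier 2 (208 < amount ≤ 324): 3 records, sum = 917 × 1.1 = 1008.7
Step 3: Tier 3 (amount > 324): 3 records, sum = 1211 × 1.2 = 1453.2
Step 4: Final sum = 491.0 + 1008.7 + 1453.2 = 2952.9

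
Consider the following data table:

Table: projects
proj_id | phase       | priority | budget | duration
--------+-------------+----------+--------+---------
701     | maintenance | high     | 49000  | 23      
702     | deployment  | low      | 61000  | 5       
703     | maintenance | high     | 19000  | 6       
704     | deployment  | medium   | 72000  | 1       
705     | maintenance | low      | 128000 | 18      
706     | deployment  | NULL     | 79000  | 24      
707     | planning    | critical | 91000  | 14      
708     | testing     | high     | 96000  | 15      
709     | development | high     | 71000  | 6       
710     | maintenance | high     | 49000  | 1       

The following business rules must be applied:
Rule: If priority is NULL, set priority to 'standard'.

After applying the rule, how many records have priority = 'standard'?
1

Step 1: Count records where priority IS NULL
Step 2: Found 1 records with NULL priority
Step 3: These records will have priority set to 'standard'
Step 4: Records already having priority = 'standard': 0
Step 5: Answer: 1 + 0 = 1 records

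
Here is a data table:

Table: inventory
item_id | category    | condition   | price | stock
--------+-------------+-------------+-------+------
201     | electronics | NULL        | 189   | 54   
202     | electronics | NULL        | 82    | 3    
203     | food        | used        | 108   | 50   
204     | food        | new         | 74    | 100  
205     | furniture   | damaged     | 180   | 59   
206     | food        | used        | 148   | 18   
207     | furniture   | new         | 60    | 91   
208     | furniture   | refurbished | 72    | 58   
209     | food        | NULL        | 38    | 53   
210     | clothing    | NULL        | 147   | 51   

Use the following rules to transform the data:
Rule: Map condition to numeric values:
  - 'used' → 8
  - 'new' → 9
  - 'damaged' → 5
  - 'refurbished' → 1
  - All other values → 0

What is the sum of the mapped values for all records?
40

Step 1: Apply mapping to each record
Step 2: Count by status:
  'used': 2 records × 8 = 16
  'new': 2 records × 9 = 18
  'damaged': 1 records × 5 = 5
  'refurbished': 1 records × 1 = 1
Step 3: Sum all mapped values = 40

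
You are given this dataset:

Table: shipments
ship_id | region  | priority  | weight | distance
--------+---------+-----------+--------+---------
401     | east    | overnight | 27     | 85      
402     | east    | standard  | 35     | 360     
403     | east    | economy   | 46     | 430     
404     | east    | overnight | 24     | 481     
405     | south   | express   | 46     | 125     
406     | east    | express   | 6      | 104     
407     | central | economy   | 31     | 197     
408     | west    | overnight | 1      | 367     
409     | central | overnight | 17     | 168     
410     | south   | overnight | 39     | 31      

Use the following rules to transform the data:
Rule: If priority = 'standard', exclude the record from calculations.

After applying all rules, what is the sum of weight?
237

Step 1: Identify records where priority = 'standard'
Step 2: The excluded records sum to 35
Step 3: Original total weight = 272
Step 4: Remaining total = 272 - 35 = 237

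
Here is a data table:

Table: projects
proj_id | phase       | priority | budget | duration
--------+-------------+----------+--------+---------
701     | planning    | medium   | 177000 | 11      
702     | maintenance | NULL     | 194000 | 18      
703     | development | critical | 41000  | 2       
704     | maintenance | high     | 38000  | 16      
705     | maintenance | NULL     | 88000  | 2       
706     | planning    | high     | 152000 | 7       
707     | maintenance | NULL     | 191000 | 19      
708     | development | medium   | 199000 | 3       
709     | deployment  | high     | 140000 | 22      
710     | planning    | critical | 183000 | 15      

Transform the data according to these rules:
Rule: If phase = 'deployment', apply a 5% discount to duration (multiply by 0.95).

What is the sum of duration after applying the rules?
113.9

Step 1: Records with phase = 'deployment' have total duration = 22
Step 2: Apply multiplier: 22 × 0.95 = 20.9
Step 3: Other records total: 93
Step 4: Final sum = 20.9 + 93 = 113.9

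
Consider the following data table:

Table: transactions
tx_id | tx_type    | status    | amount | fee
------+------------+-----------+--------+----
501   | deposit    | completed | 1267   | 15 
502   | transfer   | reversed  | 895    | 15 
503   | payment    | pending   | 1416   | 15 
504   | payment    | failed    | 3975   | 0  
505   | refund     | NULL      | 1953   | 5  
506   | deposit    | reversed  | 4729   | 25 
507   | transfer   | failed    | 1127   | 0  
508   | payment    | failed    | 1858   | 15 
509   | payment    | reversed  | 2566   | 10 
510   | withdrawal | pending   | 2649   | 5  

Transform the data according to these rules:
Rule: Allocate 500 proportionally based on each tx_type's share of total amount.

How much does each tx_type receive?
deposit: 133.63, payment: 218.74, refund: 43.53, transfer: 45.06, withdrawal: 59.04

Step 1: Calculate total amount = 22435
Step 2: Calculate each tx_type's proportion:
  deposit: 5996/22435 = 26.73% → 133.63
  payment: 9815/22435 = 43.75% → 218.74
  refund: 1953/22435 = 8.71% → 43.53
  transfer: 2022/22435 = 9.01% → 45.06
  withdrawal: 2649/22435 = 11.81% → 59.04
Step 3: Verify: sum of allocations ≈ 500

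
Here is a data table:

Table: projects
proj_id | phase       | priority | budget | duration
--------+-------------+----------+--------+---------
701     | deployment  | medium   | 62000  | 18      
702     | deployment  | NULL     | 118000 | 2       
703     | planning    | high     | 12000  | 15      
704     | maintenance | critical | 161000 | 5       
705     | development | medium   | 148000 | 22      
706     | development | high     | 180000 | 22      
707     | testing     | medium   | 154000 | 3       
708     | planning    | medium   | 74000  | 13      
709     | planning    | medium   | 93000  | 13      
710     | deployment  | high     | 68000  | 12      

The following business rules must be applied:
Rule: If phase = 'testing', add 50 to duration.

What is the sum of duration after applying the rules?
175

Step 1: Count records where phase = 'testing': 1
Step 2: Total bonus added: 1 × 50 = 50
Step 3: Original sum of duration: 125
Step 4: Final sum = 125 + 50 = 175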